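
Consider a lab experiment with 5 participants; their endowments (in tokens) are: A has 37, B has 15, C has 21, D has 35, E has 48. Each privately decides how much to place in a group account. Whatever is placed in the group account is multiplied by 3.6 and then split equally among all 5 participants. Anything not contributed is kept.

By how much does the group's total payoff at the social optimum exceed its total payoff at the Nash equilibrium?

405.60 tokens

The private return per contributed unit is 3.6/5 = 0.7200 < 1 for every player regardless of endowment, so the Nash equilibrium is zero contribution and the group total is Σ E_j = 37 + 15 + 21 + 35 + 48 = 156.
Each contributed unit returns 3.600 to the group, so the social optimum is full contribution by everyone: group total = 3.600 × 156 = 561.60.
Efficiency loss = (3.600 − 1) × 156 = 405.60.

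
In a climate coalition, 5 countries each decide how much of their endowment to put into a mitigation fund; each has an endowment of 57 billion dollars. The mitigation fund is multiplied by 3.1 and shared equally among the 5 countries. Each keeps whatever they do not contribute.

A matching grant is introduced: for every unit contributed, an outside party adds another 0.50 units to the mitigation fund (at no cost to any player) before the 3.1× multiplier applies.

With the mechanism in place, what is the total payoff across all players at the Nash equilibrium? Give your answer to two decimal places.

Even with the mechanism, each unit contributed returns only 3.1 × 1.50 / 5 = 0.9300 per unit of net cost, so contributing nothing is still dominant.
At the Nash equilibrium no one contributes; group total payoff = 5 × 57 = 285.

285.00 billion dollars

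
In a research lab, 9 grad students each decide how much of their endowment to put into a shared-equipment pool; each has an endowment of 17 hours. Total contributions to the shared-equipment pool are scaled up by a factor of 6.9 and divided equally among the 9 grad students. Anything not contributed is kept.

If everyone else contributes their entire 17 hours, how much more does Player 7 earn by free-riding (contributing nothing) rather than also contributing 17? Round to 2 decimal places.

3.97 hours

Switching from a contribution of 17 to 0 lets Player 7 keep an extra 17 hours, but lowers the shared-equipment pool by 17, which costs Player 7 their own share of that drop: 6.9/9 × 17 = 13.03.
Net gain = 17 − 13.03 = 3.97. The private return per contributed unit (0.7667) is below 1, so free-riding is indeed the best response regardless of what the others do.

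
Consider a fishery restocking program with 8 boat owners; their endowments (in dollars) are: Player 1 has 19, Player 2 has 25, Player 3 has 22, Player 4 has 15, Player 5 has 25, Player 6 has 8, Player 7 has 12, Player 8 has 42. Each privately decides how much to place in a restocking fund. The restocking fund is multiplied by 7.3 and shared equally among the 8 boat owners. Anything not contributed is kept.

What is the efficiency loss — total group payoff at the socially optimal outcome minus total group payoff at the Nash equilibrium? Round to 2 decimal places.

The private return per contributed unit is 7.3/8 = 0.9125 < 1 for every player regardless of endowment, so the Nash equilibrium is zero contribution and the group total is Σ E_j = 19 + 25 + 22 + 15 + 25 + 8 + 12 + 42 = 168.
Each contributed unit returns 7.300 to the group, so the social optimum is full contribution by everyone: group total = 7.300 × 168 = 1226.40.
Efficiency loss = (7.300 − 1) × 168 = 1058.40.

1058.40 dollars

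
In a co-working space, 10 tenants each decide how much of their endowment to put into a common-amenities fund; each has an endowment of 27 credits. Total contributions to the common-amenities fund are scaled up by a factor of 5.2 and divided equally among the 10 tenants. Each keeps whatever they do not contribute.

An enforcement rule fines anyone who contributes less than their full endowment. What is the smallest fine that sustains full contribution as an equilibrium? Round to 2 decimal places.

12.96 credits

Given the others contribute fully, the best deviation is to contribute 0 (any partial contribution still incurs the fine and gives up units whose private return 0.5200 is below 1).
Deviating from 27 to 0 saves 27 credits but forfeits the deviator's share of the drop in the common-amenities fund: 5.2/10 × 27 = 14.04.
So the deviation gain is 27 − 14.04 = 12.96, and the fine must be at least 12.96 credits to wipe it out.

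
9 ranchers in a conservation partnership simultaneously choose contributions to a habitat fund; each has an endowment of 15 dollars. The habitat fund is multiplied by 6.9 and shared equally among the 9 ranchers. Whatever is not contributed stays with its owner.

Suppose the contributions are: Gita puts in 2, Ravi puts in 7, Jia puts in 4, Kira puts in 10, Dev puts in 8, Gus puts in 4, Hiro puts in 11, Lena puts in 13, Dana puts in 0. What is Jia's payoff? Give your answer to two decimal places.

Total contributed: 2 + 7 + 4 + 10 + 8 + 4 + 11 + 13 + 0 = 59.
Each receives 6.9 × 59 / 9 = 45.23 from the habitat fund.
Jia keeps 15 − 4 = 11, so Jia's payoff is 11 + 45.23 = 56.23.

56.23 dollars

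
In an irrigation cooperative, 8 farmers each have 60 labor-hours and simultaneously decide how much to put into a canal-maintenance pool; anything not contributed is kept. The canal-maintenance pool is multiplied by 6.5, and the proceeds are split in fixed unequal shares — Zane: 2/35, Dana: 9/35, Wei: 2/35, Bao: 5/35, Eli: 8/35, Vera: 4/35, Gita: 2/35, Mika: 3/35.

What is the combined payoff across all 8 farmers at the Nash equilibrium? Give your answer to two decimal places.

1140.00 labor-hours

A player with share s gets back 6.5·s per unit contributed, so full contribution is dominant for anyone with s > 1/6.5 = 0.1538 and zero contribution is dominant for anyone below.
The shares above 0.1538 belong to Dana and Eli, contributing 60 each; the remaining 6 contribute 0. Total contributed: 120.
The canal-maintenance pool pays out 6.5 × 120 = 780.00 in total (split across the unequal shares, but the aggregate is all that matters for the group sum).
The 6 free-riders keep 60 each, adding 360. Group total = 360 + 780.00 = 1140.00.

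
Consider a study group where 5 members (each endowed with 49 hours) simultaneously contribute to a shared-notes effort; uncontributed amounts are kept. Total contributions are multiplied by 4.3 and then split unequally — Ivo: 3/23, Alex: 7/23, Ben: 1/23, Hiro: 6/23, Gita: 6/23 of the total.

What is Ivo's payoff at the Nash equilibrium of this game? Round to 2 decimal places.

Each unit j contributes comes back to j as 4.3 × (j's share), so j prefers to contribute only if that share exceeds 1/4.3 = 0.2326; otherwise keeping the unit dominates.
The shares above 0.2326 belong to Alex, Hiro and Gita, contributing 49 each; the remaining 2 contribute 0. Total contributed: 147.
Ivo keeps 49 and receives 4.3 × 147 × 3/23 = 82.45 from the shared-notes effort, for a payoff of 131.45.

131.45 hours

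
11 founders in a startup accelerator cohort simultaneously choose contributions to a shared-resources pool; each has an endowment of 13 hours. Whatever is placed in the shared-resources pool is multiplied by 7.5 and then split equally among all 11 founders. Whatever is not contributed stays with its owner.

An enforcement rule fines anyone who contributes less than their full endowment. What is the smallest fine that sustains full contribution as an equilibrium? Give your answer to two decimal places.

Given the others contribute fully, the best deviation is to contribute 0 (any partial contribution still incurs the fine and gives up units whose private return 0.6818 is below 1).
Deviating from 13 to 0 saves 13 hours but forfeits the deviator's share of the drop in the shared-resources pool: 7.5/11 × 13 = 8.86.
So the deviation gain is 13 − 8.86 = 4.14, and the fine must be at least 4.14 hours to wipe it out.

4.14 hours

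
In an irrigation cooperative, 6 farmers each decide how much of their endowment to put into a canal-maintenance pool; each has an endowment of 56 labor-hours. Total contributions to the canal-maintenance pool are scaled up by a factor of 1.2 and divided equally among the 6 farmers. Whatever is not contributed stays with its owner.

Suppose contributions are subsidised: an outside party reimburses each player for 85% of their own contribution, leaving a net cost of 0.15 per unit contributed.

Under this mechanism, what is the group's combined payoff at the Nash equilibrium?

Under the mechanism each unit contributed yields (1.2/6) / 0.15 = 1.3333 back to its contributor per unit of net cost, which exceeds 1, making full contribution the dominant choice for everyone.
At the Nash equilibrium everyone contributes 56. Group total payoff = 6 × (56 × 0.85 + 1.2 × 56) = 688.80.

688.80 labor-hours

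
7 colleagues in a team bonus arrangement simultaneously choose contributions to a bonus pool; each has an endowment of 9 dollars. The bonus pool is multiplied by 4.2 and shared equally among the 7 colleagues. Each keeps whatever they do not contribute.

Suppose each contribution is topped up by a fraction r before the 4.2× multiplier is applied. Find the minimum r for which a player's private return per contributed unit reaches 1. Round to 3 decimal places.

0.667

With matching at rate r, one contributed unit becomes (1 + r) in the bonus pool and returns 4.2 × (1 + r) / 7 to the contributor.
Setting this equal to 1: 1 + r = 7/4.2 = 1.6667.
So the minimum matching rate is r = 1.6667 − 1 = 0.667.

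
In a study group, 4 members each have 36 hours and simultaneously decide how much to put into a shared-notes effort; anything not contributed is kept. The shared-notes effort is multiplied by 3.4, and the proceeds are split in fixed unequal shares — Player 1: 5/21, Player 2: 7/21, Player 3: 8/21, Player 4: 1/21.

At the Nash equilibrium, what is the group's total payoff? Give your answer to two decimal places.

Each unit j contributes comes back to j as 3.4 × (j's share), so j prefers to contribute only if that share exceeds 1/3.4 = 0.2941; otherwise keeping the unit dominates.
The shares above 0.2941 belong to Player 2 and Player 3, contributing 36 each; the remaining 2 contribute 0. Total contributed: 72.
The shared-notes effort pays out 3.4 × 72 = 244.80 in total (split across the unequal shares, but the aggregate is all that matters for the group sum).
The 2 free-riders keep 36 each, adding 72. Group total = 72 + 244.80 = 316.80.

316.80 hours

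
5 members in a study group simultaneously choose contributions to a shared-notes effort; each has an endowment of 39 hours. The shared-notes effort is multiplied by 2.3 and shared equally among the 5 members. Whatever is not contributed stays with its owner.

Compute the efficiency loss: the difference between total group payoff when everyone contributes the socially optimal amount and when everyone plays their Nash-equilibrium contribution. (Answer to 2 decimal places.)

253.50 hours

Each contributed unit returns 2.3/5 = 0.4600 to its contributor — below 1 — so contributing 0 is dominant for every player. At the Nash equilibrium everyone keeps their 39, and the group total is 5 × 39 = 195.
Each contributed unit returns 2.300 to the group as a whole (0.4600 to each of 5 players), which exceeds 1, so the social optimum is full contribution: group total = 2.300 × 195 = 448.50.
Efficiency loss = 448.50 − 195 = 253.50.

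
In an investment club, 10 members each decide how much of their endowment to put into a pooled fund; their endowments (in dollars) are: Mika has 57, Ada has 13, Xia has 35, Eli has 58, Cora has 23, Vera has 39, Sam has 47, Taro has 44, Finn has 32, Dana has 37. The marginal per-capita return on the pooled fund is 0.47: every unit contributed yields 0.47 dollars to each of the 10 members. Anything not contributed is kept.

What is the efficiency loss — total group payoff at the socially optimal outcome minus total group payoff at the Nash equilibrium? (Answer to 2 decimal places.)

1424.50 dollars

The private return per contributed unit is 0.47 < 1 for everyone, so the Nash equilibrium is zero contribution and the group total is Σ E_j = 57 + 13 + 35 + 58 + 23 + 39 + 47 + 44 + 32 + 37 = 385.
Each contributed unit returns 4.700 to the group, so the social optimum is full contribution by everyone: group total = 4.700 × 385 = 1809.50.
Efficiency loss = (4.700 − 1) × 385 = 1424.50.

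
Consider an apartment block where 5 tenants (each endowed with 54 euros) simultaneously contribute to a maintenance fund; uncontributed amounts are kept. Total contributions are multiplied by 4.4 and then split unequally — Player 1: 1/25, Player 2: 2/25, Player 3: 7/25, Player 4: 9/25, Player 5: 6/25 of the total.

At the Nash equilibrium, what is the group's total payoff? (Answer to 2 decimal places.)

820.80 euros

Each unit j contributes comes back to j as 4.4 × (j's share), so j prefers to contribute only if that share exceeds 1/4.4 = 0.2273; otherwise keeping the unit dominates.
Player 3, Player 4 and Player 5 clear that bar, contributing 54 each; the remaining 2 contribute 0. Total contributed: 162.
The maintenance fund pays out 4.4 × 162 = 712.80 in total (split across the unequal shares, but the aggregate is all that matters for the group sum).
The 2 free-riders keep 54 each, adding 108. Group total = 108 + 712.80 = 820.80.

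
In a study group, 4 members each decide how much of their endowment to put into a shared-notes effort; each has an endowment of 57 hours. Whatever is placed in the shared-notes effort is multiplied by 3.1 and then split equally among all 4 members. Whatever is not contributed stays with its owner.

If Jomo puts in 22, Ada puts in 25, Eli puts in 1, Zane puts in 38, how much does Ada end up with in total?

Total contributed: 22 + 25 + 1 + 38 = 86.
Each receives 3.1 × 86 / 4 = 66.65 from the shared-notes effort.
Ada keeps 57 − 25 = 32, so Ada's payoff is 32 + 66.65 = 98.65.

98.65 hours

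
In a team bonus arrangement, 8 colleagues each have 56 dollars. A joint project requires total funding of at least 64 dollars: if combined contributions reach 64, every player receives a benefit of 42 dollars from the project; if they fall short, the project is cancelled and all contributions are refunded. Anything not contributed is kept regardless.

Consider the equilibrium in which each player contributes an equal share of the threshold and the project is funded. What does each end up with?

Equal share of the threshold: 64/8 = 8.
At this profile no one gains by cutting their contribution: any cut drops the total below 64, the project is cancelled, contributions are refunded, and the deviator ends with 56, which is less than 56 − 8 + 42 = 90. Contributing more than 8 just wastes the excess. So contributing exactly 8 is a best response.
Each player's payoff: 56 − 8 + 42 = 90.

90 dollars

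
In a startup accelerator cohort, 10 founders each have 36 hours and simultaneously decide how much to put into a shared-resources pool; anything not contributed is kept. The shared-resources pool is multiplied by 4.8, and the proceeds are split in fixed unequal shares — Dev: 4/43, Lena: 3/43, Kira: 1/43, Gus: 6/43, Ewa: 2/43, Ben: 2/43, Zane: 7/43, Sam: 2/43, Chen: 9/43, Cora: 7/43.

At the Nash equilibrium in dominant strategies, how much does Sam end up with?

44.04 hours

Each unit j contributes comes back to j as 4.8 × (j's share), so j prefers to contribute only if that share exceeds 1/4.8 = 0.2083; otherwise keeping the unit dominates.
Only Chen (9/43) clears that bar, contributing 36; the remaining 9 contribute 0. Total contributed: 36.
Sam keeps 36 and receives 4.8 × 36 × 2/43 = 8.04 from the shared-resources pool, for a payoff of 44.04.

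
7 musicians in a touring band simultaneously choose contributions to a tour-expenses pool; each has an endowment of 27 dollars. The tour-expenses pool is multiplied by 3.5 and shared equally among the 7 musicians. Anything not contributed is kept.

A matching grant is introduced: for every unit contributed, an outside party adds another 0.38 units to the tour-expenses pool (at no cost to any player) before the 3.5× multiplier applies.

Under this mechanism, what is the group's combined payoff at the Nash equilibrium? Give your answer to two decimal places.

189.00 dollars

With the mechanism, a contributed unit returns 3.5 × 1.38 / 7 = 0.6900 per unit of net cost — still below 1 — so contributing 0 remains dominant for every player.
Everyone keeps their endowment and the group total is 7 × 27 = 189.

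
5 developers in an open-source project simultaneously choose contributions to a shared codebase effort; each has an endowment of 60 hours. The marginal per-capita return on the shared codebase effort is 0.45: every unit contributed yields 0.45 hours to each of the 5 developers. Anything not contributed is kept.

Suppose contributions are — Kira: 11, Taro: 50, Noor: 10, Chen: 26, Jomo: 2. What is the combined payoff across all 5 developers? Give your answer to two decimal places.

423.75 hours

Total contributed: 11 + 50 + 10 + 26 + 2 = 99; total kept: 5 × 60 − 99 = 201.
The shared codebase effort pays out 0.45 × 5 × 99 = 222.75 in aggregate.
Group total = 201 + 222.75 = 423.75.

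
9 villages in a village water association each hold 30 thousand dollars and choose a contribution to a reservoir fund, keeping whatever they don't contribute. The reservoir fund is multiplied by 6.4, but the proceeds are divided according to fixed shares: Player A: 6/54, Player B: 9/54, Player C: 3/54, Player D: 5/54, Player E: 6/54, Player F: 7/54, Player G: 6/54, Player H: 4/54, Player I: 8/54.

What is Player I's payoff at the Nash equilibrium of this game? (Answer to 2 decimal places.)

58.44 thousand dollars

Each unit j contributes comes back to j as 6.4 × (j's share), so j prefers to contribute only if that share exceeds 1/6.4 = 0.1563; otherwise keeping the unit dominates.
Player B alone (share 9/54) is above the threshold, contributing 30; the remaining 8 contribute 0. Total contributed: 30.
Player I keeps 30 and receives 6.4 × 30 × 8/54 = 28.44 from the reservoir fund, for a payoff of 58.44.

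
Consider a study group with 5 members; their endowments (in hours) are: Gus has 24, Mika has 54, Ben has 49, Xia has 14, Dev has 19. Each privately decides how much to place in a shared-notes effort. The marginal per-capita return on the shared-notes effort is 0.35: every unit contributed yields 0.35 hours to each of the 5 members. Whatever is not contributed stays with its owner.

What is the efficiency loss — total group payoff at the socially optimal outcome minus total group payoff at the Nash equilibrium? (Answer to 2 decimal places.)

120.00 hours

The private return per contributed unit is 0.35 < 1 for everyone, so the Nash equilibrium is zero contribution and the group total is Σ E_j = 24 + 54 + 49 + 14 + 19 = 160.
Each contributed unit returns 1.750 to the group, so the social optimum is full contribution by everyone: group total = 1.750 × 160 = 280.00.
Efficiency loss = (1.750 − 1) × 160 = 120.00.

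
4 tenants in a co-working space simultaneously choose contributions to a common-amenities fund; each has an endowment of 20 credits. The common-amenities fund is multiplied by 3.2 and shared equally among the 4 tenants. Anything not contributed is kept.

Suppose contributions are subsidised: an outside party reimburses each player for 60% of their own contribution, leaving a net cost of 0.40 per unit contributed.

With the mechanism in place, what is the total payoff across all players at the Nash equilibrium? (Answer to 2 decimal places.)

Under the mechanism each unit contributed yields (3.2/4) / 0.40 = 2.0000 back to its contributor per unit of net cost, which exceeds 1, making full contribution the dominant choice for everyone.
So the Nash equilibrium is full contribution by all 4; the group earns 4 × (20 × 0.60 + 3.2 × 20) = 304.00.

304.00 credits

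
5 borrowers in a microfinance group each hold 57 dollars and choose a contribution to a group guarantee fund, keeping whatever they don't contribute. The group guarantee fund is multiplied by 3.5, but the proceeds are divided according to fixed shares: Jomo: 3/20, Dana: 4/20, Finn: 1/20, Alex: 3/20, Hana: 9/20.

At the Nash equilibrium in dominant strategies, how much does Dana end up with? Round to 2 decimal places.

For player j, contributing a unit is worthwhile iff 3.5 × (j's share) ≥ 1, i.e. iff j's share is at least 0.2857.
Only Hana (9/20) clears that bar, contributing 57; the remaining 4 contribute 0. Total contributed: 57.
Dana keeps 57 and receives 3.5 × 57 × 4/20 = 39.90 from the group guarantee fund, for a payoff of 96.90.

96.90 dollars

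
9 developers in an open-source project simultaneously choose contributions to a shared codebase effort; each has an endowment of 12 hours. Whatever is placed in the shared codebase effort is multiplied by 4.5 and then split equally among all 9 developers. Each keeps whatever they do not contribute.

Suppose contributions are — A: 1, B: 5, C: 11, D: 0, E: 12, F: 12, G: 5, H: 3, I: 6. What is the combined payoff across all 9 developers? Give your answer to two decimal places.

300.50 hours

Total contributed: 1 + 5 + 11 + 0 + 12 + 12 + 5 + 3 + 6 = 55; total kept: 9 × 12 − 55 = 53.
The shared codebase effort pays out 4.5 × 55 = 247.50 in aggregate.
Group total = 53 + 247.50 = 300.50.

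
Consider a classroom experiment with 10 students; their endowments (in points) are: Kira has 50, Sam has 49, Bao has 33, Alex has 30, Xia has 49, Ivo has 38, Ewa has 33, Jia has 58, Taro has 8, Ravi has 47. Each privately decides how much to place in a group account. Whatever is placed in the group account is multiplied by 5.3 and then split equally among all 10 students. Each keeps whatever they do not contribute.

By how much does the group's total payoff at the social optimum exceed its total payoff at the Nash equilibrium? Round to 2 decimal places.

The private return per contributed unit is 5.3/10 = 0.5300 < 1 for every player regardless of endowment, so the Nash equilibrium is zero contribution and the group total is Σ E_j = 50 + 49 + 33 + 30 + 49 + 38 + 33 + 58 + 8 + 47 = 395.
Each contributed unit returns 5.300 to the group, so the social optimum is full contribution by everyone: group total = 5.300 × 395 = 2093.50.
Efficiency loss = (5.300 − 1) × 395 = 1698.50.

1698.50 points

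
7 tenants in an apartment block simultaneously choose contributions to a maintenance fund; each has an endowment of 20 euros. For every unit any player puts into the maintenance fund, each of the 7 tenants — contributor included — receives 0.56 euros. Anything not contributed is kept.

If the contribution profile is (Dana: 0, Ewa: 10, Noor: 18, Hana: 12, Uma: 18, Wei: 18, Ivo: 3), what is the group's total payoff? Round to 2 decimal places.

370.68 euros

Total contributed: 0 + 10 + 18 + 12 + 18 + 18 + 3 = 79; total kept: 7 × 20 − 79 = 61.
The maintenance fund pays out 0.56 × 7 × 79 = 309.68 in aggregate.
Group total = 61 + 309.68 = 370.68.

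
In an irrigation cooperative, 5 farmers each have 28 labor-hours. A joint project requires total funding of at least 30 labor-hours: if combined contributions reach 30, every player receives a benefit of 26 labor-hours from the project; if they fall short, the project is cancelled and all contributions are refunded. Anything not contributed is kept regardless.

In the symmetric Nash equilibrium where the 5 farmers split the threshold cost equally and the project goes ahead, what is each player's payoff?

Equal share of the threshold: 30/5 = 6.
At this profile no one gains by cutting their contribution: any cut drops the total below 30, the project is cancelled, contributions are refunded, and the deviator ends with 28, which is less than 28 − 6 + 26 = 48. Contributing more than 6 just wastes the excess. So contributing exactly 6 is a best response.
Each player's payoff: 28 − 6 + 26 = 48.

48 labor-hours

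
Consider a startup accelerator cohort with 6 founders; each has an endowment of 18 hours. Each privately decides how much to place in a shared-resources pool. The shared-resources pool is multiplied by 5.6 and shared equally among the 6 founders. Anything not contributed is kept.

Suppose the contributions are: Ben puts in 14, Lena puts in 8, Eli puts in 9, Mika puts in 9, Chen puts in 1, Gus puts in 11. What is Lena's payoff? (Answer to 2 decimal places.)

Total contributed: 14 + 8 + 9 + 9 + 1 + 11 = 52.
Each receives 5.6 × 52 / 6 = 48.53 from the shared-resources pool.
Lena keeps 18 − 8 = 10, so Lena's payoff is 10 + 48.53 = 58.53.

58.53 hours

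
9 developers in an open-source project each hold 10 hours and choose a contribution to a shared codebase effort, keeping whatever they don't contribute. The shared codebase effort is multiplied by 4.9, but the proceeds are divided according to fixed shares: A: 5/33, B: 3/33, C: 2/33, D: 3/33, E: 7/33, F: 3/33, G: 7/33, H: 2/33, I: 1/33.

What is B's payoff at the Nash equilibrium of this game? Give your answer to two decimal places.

18.91 hours

A player with share s gets back 4.9·s per unit contributed, so full contribution is dominant for anyone with s > 1/4.9 = 0.2041 and zero contribution is dominant for anyone below.
E and G clear that bar, contributing 10 each; the remaining 7 contribute 0. Total contributed: 20.
B keeps 10 and receives 4.9 × 20 × 3/33 = 8.91 from the shared codebase effort, for a payoff of 18.91.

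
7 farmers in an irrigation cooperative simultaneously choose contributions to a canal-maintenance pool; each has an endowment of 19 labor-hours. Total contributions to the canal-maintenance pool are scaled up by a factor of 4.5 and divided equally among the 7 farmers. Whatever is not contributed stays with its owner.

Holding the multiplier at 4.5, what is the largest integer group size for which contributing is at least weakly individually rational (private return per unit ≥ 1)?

4

Private return per unit is 4.5/(group size), which is ≥ 1 whenever the group size is ≤ 4.5.
The largest such integer is 4.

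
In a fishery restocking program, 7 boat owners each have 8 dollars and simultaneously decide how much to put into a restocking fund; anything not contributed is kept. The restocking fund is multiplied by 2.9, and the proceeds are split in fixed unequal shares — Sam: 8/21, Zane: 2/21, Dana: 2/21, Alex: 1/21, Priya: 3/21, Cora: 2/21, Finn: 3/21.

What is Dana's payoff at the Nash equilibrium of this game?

For player j, contributing a unit is worthwhile iff 2.9 × (j's share) ≥ 1, i.e. iff j's share is at least 0.3448.
The only share above 0.3448 is Sam's 8/21, contributing 8; the remaining 6 contribute 0. Total contributed: 8.
Dana keeps 8 and receives 2.9 × 8 × 2/21 = 2.21 from the restocking fund, for a payoff of 10.21.

10.21 dollars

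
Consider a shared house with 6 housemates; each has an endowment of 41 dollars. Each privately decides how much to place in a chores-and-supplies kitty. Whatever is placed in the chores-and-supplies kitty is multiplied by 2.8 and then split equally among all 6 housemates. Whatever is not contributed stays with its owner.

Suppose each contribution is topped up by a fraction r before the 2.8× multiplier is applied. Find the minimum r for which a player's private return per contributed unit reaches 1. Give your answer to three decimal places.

1.143

With matching at rate r, one contributed unit becomes (1 + r) in the chores-and-supplies kitty and returns 2.8 × (1 + r) / 6 to the contributor.
Setting this equal to 1: 1 + r = 6/2.8 = 2.1429.
So the minimum matching rate is r = 2.1429 − 1 = 1.143.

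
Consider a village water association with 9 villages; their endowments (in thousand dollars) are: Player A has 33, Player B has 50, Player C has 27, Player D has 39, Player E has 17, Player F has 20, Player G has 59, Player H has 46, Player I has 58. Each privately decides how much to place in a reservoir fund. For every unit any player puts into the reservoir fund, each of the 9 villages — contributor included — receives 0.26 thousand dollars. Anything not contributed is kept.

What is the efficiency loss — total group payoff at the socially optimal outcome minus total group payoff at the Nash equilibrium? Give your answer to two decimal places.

467.66 thousand dollars

The private return per contributed unit is 0.26 < 1 for everyone, so the Nash equilibrium is zero contribution and the group total is Σ E_j = 33 + 50 + 27 + 39 + 17 + 20 + 59 + 46 + 58 = 349.
Each contributed unit returns 2.340 to the group, so the social optimum is full contribution by everyone: group total = 2.340 × 349 = 816.66.
Efficiency loss = (2.340 − 1) × 349 = 467.66.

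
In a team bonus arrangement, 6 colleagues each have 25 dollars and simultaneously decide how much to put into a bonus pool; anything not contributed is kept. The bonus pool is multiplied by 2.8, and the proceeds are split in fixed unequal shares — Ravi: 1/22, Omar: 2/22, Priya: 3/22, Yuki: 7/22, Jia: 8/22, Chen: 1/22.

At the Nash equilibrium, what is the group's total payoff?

A player with share s gets back 2.8·s per unit contributed, so full contribution is dominant for anyone with s > 1/2.8 = 0.3571 and zero contribution is dominant for anyone below.
Only Jia (8/22) clears that bar, contributing 25; the remaining 5 contribute 0. Total contributed: 25.
The bonus pool pays out 2.8 × 25 = 70.00 in total (split across the unequal shares, but the aggregate is all that matters for the group sum).
The 5 free-riders keep 25 each, adding 125. Group total = 125 + 70.00 = 195.00.

195.00 dollars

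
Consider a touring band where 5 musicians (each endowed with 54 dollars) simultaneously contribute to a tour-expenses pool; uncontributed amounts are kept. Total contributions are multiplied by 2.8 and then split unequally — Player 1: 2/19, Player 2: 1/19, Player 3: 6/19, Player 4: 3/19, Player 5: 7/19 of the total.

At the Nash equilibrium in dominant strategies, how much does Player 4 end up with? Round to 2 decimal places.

Player j's private return per contributed unit is 2.8 × (j's share). Contributing is weakly dominant for j when that share is at least 1/2.8 = 0.3571, and contributing 0 is dominant otherwise.
Player 5 alone (share 7/19) is above the threshold, contributing 54; the remaining 4 contribute 0. Total contributed: 54.
Player 4 keeps 54 and receives 2.8 × 54 × 3/19 = 23.87 from the tour-expenses pool, for a payoff of 77.87.

77.87 dollars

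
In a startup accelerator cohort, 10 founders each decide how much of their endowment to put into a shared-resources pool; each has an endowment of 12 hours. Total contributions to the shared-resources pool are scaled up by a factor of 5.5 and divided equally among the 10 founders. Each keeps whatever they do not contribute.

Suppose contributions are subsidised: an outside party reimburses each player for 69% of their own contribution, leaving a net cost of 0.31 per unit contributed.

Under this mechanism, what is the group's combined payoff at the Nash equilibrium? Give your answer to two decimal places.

Under the mechanism each unit contributed yields (5.5/10) / 0.31 = 1.7742 back to its contributor per unit of net cost, which exceeds 1, making full contribution the dominant choice for everyone.
So the Nash equilibrium is full contribution by all 10; the group earns 10 × (12 × 0.69 + 5.5 × 12) = 742.80.

742.80 hours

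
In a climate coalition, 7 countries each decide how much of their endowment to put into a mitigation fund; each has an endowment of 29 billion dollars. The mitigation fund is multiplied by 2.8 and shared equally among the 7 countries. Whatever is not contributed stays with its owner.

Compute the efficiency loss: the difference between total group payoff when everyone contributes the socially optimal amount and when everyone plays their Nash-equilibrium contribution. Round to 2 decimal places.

365.40 billion dollars

Each contributed unit returns 2.8/7 = 0.4000 to its contributor — below 1 — so contributing 0 is dominant for every player. At the Nash equilibrium everyone keeps their 29, and the group total is 7 × 29 = 203.
Each contributed unit returns 2.800 to the group as a whole (0.4000 to each of 7 players), which exceeds 1, so the social optimum is full contribution: group total = 2.800 × 203 = 568.40.
Efficiency loss = 568.40 − 203 = 365.40.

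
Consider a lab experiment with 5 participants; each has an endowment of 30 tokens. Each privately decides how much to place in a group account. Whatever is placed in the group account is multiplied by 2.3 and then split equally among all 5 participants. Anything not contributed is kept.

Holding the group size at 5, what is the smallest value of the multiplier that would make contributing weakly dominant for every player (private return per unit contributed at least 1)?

5

A contributed unit returns (multiplier)/5 to its contributor.
This reaches 1 exactly when the multiplier is 5.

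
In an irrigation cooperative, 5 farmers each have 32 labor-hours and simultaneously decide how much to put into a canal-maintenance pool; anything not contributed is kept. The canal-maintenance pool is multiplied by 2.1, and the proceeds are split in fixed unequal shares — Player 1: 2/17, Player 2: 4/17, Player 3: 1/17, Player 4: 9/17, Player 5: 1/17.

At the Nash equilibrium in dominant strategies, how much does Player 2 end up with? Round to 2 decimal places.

47.81 labor-hours

Each unit j contributes comes back to j as 2.1 × (j's share), so j prefers to contribute only if that share exceeds 1/2.1 = 0.4762; otherwise keeping the unit dominates.
Only Player 4 (9/17) clears that bar, contributing 32; the remaining 4 contribute 0. Total contributed: 32.
Player 2 keeps 32 and receives 2.1 × 32 × 4/17 = 15.81 from the canal-maintenance pool, for a payoff of 47.81.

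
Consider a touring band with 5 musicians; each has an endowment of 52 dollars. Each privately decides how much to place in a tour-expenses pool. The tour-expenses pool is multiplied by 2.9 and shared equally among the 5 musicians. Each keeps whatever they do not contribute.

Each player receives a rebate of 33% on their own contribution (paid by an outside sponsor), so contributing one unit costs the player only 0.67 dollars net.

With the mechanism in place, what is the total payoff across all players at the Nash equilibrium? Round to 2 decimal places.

260.00 dollars

The effective private return is (2.9/5) / 0.67 = 0.8657, which is still under 1, so the mechanism doesn't change anyone's dominant strategy: zero contribution.
At the Nash equilibrium no one contributes; group total payoff = 5 × 52 = 260.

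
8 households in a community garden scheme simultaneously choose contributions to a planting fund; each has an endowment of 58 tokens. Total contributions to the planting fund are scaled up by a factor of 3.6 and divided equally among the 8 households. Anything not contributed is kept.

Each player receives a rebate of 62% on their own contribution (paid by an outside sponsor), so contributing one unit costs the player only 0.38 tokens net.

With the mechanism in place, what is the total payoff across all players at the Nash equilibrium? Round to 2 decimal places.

1958.08 tokens

With the mechanism, a contributed unit returns (3.6/8) / 0.38 = 1.1842 per unit of net cost to the contributor — now above 1 — so contributing fully is weakly dominant for every player.
So the Nash equilibrium is full contribution by all 8; the group earns 8 × (58 × 0.62 + 3.6 × 58) = 1958.08.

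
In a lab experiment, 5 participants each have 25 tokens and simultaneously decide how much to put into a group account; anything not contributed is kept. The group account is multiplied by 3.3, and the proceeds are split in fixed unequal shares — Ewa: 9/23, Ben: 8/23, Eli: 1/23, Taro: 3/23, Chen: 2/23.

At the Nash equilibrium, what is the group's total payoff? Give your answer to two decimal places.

Each unit j contributes comes back to j as 3.3 × (j's share), so j prefers to contribute only if that share exceeds 1/3.3 = 0.3030; otherwise keeping the unit dominates.
Ewa and Ben are above the threshold, contributing 25 each; the remaining 3 contribute 0. Total contributed: 50.
The group account pays out 3.3 × 50 = 165.00 in total (split across the unequal shares, but the aggregate is all that matters for the group sum).
The 3 free-riders keep 25 each, adding 75. Group total = 75 + 165.00 = 240.00.

240.00 tokens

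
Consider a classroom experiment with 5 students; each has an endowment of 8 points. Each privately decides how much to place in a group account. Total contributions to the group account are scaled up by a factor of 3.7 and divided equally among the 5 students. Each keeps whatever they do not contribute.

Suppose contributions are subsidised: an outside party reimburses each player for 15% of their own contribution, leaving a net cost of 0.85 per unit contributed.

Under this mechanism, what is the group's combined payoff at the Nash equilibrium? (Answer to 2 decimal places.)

With the mechanism, a contributed unit returns (3.7/5) / 0.85 = 0.8706 per unit of net cost — still below 1 — so contributing 0 remains dominant for every player.
Everyone keeps their endowment and the group total is 5 × 8 = 40.

40.00 points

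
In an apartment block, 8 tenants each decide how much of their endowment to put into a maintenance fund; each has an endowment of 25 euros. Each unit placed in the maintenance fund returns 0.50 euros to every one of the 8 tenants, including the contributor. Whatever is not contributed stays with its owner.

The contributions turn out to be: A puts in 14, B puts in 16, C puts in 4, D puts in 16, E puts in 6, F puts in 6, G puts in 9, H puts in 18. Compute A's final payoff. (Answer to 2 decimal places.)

55.50 euros

Total contributed: 14 + 16 + 4 + 16 + 6 + 6 + 9 + 18 = 89.
Each receives 0.50 × 89 = 44.50 from the maintenance fund.
A keeps 25 − 14 = 11, so A's payoff is 11 + 44.50 = 55.50.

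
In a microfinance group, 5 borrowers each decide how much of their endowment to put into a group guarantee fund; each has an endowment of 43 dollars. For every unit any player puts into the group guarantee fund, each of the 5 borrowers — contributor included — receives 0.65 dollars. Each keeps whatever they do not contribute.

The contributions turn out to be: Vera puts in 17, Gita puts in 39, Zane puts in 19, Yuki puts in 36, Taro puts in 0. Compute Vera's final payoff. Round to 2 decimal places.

Total contributed: 17 + 39 + 19 + 36 + 0 = 111.
Each receives 0.65 × 111 = 72.15 from the group guarantee fund.
Vera keeps 43 − 17 = 26, so Vera's payoff is 26 + 72.15 = 98.15.

98.15 dollars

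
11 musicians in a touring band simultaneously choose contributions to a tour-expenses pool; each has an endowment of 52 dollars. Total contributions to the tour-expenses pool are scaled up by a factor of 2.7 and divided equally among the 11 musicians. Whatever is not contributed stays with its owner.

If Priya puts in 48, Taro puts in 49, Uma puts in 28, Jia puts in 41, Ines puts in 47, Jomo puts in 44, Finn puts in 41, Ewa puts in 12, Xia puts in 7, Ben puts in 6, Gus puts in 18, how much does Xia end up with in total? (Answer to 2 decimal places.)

Total contributed: 48 + 49 + 28 + 41 + 47 + 44 + 41 + 12 + 7 + 6 + 18 = 341.
Each receives 2.7 × 341 / 11 = 83.70 from the tour-expenses pool.
Xia keeps 52 − 7 = 45, so Xia's payoff is 45 + 83.70 = 128.70.

128.70 dollars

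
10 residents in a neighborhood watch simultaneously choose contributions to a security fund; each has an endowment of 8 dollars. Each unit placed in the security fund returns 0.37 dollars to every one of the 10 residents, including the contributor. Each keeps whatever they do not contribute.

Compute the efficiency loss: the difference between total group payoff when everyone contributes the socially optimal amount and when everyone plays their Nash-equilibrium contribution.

216.00 dollars

The private return per contributed unit is 0.37 < 1, so contributing 0 is dominant for every player. At the Nash equilibrium everyone keeps their 8, and the group total is 10 × 8 = 80.
Each contributed unit returns 3.700 to the group as a whole (0.37 to each of 10 players), which exceeds 1, so the social optimum is full contribution: group total = 3.700 × 80 = 296.00.
Efficiency loss = 296.00 − 80 = 216.00.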